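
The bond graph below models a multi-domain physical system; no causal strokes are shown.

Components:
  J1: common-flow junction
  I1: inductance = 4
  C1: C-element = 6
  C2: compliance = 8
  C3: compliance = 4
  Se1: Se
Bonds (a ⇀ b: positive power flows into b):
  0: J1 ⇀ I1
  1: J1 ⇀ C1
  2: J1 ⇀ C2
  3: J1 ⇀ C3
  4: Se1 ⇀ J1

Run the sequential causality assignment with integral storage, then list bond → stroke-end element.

β4 |J1  (Se1 (Se) sets effort on bond)
β0 |I1  (I1 outputs flow p/I1)
β1 |J1  (common-f at J1 fixed by 0)
β2 |J1  (1-jn J1 has f-setter on 0)
β3 |J1  (common-f at J1 fixed by 0)

#0 →I1
#1 →J1
#2 →J1
#3 →J1
#4 →J1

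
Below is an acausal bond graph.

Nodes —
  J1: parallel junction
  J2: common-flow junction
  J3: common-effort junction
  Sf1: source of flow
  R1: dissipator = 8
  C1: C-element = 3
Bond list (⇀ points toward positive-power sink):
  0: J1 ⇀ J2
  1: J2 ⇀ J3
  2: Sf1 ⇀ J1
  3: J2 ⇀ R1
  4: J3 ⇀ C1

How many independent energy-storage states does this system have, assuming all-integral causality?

1  (C1 all integral)

β2 →Sf1  (Sf1 fixes flow; stroke at Sf1)
β0 →J1  (only one effort-in slot at J1)
β1 →J2  (common-f at J2 fixed by 0)
β3 →J2  (1-jn J2 has f-setter on 0)
β4 →J3  (closing 0-jn rule on J3)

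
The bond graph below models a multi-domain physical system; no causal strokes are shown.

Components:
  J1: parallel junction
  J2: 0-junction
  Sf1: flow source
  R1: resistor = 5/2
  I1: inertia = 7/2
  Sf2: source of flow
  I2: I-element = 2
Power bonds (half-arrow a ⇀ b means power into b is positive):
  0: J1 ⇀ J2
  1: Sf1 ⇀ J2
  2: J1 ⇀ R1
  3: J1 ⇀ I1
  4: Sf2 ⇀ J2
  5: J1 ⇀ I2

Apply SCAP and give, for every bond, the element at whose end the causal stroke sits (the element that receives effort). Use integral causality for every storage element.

b0 |J2
b1 |Sf1
b2 |J1
b3 |I1
b4 |Sf2
b5 |I2

bond 1 stroke at Sf1  (source Sf1 imposes f)
bond 4 stroke at Sf2  (Sf2 fixes flow; stroke at Sf2)
bond 0 stroke at J2  (closing 0-jn rule on J2)
bond 3 stroke at I1  (I1 outputs flow p/I1)
bond 5 stroke at I2  (I2: I, integral causality)
bond 2 stroke at J1  (only one effort-in slot at J1)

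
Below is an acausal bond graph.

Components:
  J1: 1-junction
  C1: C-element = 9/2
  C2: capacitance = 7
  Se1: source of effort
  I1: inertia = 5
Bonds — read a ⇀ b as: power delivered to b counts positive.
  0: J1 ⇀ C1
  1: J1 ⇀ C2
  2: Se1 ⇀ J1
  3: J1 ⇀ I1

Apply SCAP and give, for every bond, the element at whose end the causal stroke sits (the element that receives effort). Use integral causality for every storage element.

β0 stroke→J1
β1 stroke→J1
β2 stroke→J1
β3 stroke→I1

#2 stroke→J1  (Se1: effort source, stroke at far end)
#0 stroke→J1  (C1: C, integral causality)
#1 stroke→J1  (C2: C, integral causality)
#3 stroke→I1  (J1: last free bond brings flow in)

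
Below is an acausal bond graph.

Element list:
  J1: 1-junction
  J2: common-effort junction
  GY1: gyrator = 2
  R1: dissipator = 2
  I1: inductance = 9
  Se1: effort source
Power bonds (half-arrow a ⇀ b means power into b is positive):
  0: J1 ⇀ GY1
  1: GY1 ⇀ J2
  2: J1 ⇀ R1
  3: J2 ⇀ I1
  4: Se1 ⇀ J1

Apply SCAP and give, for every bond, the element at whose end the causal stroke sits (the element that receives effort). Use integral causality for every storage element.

b4 stroke at J1  (source Se1 imposes e)
b3 stroke at I1  (prefer integral on I1)
b1 stroke at J2  (J2 needs exactly one e-in)
b0 stroke at J1  (GY1: gyrator matches bond 1)
b2 stroke at R1  (J1 needs exactly one f-in)

b0 stroke→J1
b1 stroke→J2
b2 stroke→R1
b3 stroke→I1
b4 stroke→J1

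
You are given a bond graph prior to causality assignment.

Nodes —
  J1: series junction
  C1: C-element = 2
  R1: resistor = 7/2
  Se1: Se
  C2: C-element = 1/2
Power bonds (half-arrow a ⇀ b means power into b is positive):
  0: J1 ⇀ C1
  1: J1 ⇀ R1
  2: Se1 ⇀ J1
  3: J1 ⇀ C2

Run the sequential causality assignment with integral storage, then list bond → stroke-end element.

b0 stroke→J1
b1 stroke→R1
b2 stroke→J1
b3 stroke→J1

#2 →J1  (Se1 fixes effort; stroke away)
#0 →J1  (C1: C, integral causality)
#3 →J1  (prefer integral on C2)
#1 →R1  (J1: last free bond brings flow in)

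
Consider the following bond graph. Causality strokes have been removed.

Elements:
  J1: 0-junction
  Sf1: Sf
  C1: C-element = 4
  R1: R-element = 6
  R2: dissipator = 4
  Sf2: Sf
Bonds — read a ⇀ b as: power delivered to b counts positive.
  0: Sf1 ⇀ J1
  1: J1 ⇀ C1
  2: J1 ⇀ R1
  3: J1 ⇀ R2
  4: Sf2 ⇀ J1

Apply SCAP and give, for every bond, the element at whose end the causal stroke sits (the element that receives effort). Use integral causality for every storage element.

β0 |Sf1
β1 |J1
β2 |R1
β3 |R2
β4 |Sf2

b0 stroke→Sf1  (source Sf1 imposes f)
b4 stroke→Sf2  (source Sf2 imposes f)
b1 stroke→J1  (prefer integral on C1)
b2 stroke→R1  (J1: bond 1 brought effort, rest push out)
b3 stroke→R2  (common-e at J1 fixed by 1)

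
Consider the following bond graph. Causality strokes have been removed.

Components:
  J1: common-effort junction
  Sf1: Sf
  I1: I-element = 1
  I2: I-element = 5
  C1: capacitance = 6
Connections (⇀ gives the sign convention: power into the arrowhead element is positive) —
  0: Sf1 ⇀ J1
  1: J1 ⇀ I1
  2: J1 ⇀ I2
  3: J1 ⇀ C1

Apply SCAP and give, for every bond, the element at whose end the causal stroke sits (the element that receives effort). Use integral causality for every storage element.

b0 stroke at Sf1  (Sf1 fixes flow; stroke at Sf1)
b1 stroke at I1  (I1 outputs flow p/I1)
b2 stroke at I2  (I2 outputs flow p/I2)
b3 stroke at J1  (only one effort-in slot at J1)

b0 |Sf1
b1 |I1
b2 |I2
b3 |J1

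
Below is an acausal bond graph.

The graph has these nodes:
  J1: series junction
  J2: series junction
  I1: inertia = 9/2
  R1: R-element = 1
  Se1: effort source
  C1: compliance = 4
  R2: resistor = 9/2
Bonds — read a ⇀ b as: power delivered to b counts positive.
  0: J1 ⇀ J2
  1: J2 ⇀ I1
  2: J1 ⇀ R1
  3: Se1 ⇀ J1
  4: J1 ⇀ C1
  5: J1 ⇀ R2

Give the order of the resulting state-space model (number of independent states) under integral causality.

2  (C1, I1 all integral)

bond 3 stroke at J1  (Se1 fixes effort; stroke away)
bond 1 stroke at I1  (prefer integral on I1)
bond 0 stroke at J2  (1-jn J2 has f-setter on 1)
bond 2 stroke at J1  (1-jn J1 has f-setter on 0)
bond 4 stroke at J1  (J1: bond 0 brought flow, rest push out)
bond 5 stroke at J1  (1-jn J1 has f-setter on 0)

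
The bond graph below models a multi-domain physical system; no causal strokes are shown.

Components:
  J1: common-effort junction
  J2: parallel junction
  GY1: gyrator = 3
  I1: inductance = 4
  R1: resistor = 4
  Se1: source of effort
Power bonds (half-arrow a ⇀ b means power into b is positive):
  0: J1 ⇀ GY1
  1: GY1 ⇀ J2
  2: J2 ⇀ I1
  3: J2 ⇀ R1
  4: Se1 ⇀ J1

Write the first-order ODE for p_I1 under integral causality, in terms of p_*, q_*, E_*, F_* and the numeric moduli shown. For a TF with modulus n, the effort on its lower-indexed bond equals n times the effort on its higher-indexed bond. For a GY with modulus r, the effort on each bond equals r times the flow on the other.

dp_I1/dt = 4*E_Se1/3 - p_I1

β4 stroke→J1  (source Se1 imposes e)
β0 stroke→GY1  (common-e at J1 fixed by 4)
β1 stroke→GY1  (GY GY1: same side as bond 0)
β2 stroke→I1  (prefer integral on I1)
β3 stroke→J2  (only one effort-in slot at J2)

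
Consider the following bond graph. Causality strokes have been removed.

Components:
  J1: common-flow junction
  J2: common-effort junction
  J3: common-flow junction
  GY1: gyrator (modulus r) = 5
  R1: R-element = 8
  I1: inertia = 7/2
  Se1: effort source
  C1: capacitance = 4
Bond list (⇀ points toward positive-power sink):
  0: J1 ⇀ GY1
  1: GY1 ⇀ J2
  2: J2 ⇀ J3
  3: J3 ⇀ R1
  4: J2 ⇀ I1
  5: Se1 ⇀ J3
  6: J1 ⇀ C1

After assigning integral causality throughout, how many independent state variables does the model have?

b5 →J3  (source Se1 imposes e)
b4 →I1  (I1: I, integral causality)
b6 →J1  (C1 outputs effort q/C1)
b0 →GY1  (J1: last free bond brings flow in)
b1 →GY1  (GY1: gyrator matches bond 0)
b2 →J2  (J2: last free bond brings effort in)
b3 →J3  (1-jn J3 has f-setter on 2)

2  (C1, I1 all integral)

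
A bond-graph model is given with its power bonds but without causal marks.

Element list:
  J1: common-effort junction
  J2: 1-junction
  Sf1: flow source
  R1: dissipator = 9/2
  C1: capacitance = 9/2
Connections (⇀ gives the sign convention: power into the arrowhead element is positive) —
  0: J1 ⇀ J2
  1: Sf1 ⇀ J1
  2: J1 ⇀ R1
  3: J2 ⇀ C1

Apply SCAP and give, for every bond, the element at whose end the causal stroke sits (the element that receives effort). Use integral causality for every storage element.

β0 →J1
β1 →Sf1
β2 →R1
β3 →J2

b1 stroke→Sf1  (Sf1 (Sf) sets flow on bond)
b3 stroke→J2  (C1 outputs effort q/C1)
b0 stroke→J1  (J2: last free bond brings flow in)
b2 stroke→R1  (common-e at J1 fixed by 0)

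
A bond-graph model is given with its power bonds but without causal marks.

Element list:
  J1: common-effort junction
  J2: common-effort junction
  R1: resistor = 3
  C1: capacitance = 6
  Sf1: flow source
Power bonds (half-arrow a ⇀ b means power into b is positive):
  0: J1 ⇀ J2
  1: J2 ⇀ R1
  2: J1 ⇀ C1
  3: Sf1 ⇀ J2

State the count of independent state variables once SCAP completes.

1  (C1 all integral)

#3 →Sf1  (Sf1: flow source, stroke at near end)
#2 →J1  (prefer integral on C1)
#0 →J2  (0-jn J1 has e-setter on 2)
#1 →R1  (0-jn J2 has e-setter on 0)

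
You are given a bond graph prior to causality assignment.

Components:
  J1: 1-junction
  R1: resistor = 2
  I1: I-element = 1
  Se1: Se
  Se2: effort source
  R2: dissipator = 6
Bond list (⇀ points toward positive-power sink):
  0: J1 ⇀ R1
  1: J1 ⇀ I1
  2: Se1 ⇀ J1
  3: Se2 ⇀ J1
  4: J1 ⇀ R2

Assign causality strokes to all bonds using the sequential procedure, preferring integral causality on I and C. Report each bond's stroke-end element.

β0 |J1
β1 |I1
β2 |J1
β3 |J1
β4 |J1

β2 stroke→J1  (Se1 (Se) sets effort on bond)
β3 stroke→J1  (Se2 fixes effort; stroke away)
β1 stroke→I1  (I1 outputs flow p/I1)
β0 stroke→J1  (common-f at J1 fixed by 1)
β4 stroke→J1  (J1: bond 1 brought flow, rest push out)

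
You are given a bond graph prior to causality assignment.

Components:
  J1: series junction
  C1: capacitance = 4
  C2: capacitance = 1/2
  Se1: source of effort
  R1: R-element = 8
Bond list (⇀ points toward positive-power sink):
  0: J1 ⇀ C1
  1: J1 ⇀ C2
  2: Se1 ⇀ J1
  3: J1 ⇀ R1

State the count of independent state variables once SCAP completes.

#2 |J1  (source Se1 imposes e)
#0 |J1  (C1 outputs effort q/C1)
#1 |J1  (C2 integral (e out))
#3 |R1  (only one flow-in slot at J1)

2  (C1, C2 all integral)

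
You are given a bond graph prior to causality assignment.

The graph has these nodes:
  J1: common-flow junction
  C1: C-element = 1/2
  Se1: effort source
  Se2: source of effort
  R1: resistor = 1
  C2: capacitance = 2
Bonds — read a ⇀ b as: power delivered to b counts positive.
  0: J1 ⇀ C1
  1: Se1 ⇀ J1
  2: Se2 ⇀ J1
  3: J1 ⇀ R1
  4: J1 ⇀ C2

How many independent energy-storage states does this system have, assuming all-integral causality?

b1 →J1  (Se1: effort source, stroke at far end)
b2 →J1  (Se2 (Se) sets effort on bond)
b0 →J1  (prefer integral on C1)
b4 →J1  (prefer integral on C2)
b3 →R1  (only one flow-in slot at J1)

2  (C1, C2 all integral)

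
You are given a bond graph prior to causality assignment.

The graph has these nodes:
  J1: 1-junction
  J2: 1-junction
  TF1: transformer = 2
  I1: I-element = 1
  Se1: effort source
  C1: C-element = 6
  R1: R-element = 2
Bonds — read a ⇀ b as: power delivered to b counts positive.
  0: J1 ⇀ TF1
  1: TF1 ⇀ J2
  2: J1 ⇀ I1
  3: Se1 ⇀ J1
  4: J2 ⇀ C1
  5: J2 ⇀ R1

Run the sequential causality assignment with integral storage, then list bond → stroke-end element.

b0 stroke at J1
b1 stroke at TF1
b2 stroke at I1
b3 stroke at J1
b4 stroke at J2
b5 stroke at J2

#3 →J1  (Se1: effort source, stroke at far end)
#2 →I1  (prefer integral on I1)
#0 →J1  (1-jn J1 has f-setter on 2)
#1 →TF1  (TF1: transformer flips bond 0)
#4 →J2  (J2 flow already set via bond 1)
#5 →J2  (J2: bond 1 brought flow, rest push out)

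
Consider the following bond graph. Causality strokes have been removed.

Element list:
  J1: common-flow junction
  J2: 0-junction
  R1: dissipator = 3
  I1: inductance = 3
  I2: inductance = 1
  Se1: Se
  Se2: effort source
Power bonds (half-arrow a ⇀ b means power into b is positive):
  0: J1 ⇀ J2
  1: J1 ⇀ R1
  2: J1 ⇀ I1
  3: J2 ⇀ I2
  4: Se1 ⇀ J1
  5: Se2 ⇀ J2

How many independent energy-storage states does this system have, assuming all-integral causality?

2  (I1, I2 all integral)

bond 4 stroke at J1  (Se1 (Se) sets effort on bond)
bond 5 stroke at J2  (Se2 (Se) sets effort on bond)
bond 0 stroke at J1  (J2 effort already set via bond 5)
bond 3 stroke at I2  (0-jn J2 has e-setter on 5)
bond 2 stroke at I1  (prefer integral on I1)
bond 1 stroke at J1  (common-f at J1 fixed by 2)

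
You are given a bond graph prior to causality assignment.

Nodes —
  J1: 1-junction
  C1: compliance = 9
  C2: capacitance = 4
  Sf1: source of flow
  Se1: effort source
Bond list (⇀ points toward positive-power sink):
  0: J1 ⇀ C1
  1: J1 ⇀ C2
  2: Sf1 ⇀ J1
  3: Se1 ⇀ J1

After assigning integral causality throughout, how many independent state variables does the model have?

b2 |Sf1  (Sf1 fixes flow; stroke at Sf1)
b3 |J1  (Se1 (Se) sets effort on bond)
b0 |J1  (J1: bond 2 brought flow, rest push out)
b1 |J1  (J1: bond 2 brought flow, rest push out)

2  (C1, C2 all integral)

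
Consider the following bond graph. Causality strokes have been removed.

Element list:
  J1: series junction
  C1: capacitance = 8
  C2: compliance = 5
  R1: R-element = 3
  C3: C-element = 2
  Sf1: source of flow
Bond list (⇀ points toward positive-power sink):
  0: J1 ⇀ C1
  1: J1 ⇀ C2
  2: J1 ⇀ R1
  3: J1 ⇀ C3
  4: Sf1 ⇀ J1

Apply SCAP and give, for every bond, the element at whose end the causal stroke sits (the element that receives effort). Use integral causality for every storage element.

b4 |Sf1  (Sf1 (Sf) sets flow on bond)
b0 |J1  (1-jn J1 has f-setter on 4)
b1 |J1  (J1 flow already set via bond 4)
b2 |J1  (J1: bond 4 brought flow, rest push out)
b3 |J1  (J1 flow already set via bond 4)

#0 →J1
#1 →J1
#2 →J1
#3 →J1
#4 →Sf1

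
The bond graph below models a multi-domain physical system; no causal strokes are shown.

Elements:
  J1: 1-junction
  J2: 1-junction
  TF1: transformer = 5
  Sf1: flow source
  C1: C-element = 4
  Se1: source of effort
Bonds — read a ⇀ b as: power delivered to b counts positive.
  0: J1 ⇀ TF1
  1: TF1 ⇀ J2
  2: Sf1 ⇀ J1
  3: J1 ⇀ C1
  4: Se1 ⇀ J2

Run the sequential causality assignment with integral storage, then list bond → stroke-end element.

b2 stroke→Sf1  (Sf1: flow source, stroke at near end)
b4 stroke→J2  (source Se1 imposes e)
b0 stroke→J1  (common-f at J1 fixed by 2)
b3 stroke→J1  (1-jn J1 has f-setter on 2)
b1 stroke→TF1  (J2: last free bond brings flow in)

β0 stroke at J1
β1 stroke at TF1
β2 stroke at Sf1
β3 stroke at J1
β4 stroke at J2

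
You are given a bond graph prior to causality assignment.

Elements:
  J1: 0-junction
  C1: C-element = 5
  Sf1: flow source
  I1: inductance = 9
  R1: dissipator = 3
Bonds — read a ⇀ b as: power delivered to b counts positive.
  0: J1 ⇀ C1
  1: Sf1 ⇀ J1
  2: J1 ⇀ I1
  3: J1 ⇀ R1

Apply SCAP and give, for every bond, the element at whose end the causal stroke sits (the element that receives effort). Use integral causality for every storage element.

#1 stroke at Sf1  (Sf1 fixes flow; stroke at Sf1)
#0 stroke at J1  (C1 outputs effort q/C1)
#2 stroke at I1  (J1 effort already set via bond 0)
#3 stroke at R1  (J1 effort already set via bond 0)

β0 →J1
β1 →Sf1
β2 →I1
β3 →R1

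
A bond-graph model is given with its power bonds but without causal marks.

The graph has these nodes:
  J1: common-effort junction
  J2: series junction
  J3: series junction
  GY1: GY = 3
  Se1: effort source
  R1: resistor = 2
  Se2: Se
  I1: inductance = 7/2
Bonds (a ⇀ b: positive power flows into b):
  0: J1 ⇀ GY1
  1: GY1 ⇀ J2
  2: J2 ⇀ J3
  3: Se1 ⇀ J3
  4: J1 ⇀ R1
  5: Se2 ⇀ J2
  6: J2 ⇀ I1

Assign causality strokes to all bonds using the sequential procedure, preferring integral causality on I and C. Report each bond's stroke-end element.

b3 →J3  (Se1 fixes effort; stroke away)
b5 →J2  (Se2 fixes effort; stroke away)
b2 →J2  (J3: last free bond brings flow in)
b6 →I1  (I1 integral (f out))
b1 →J2  (J2 flow already set via bond 6)
b0 →J1  (GY GY1: same side as bond 1)
b4 →R1  (J1: bond 0 brought effort, rest push out)

β0 stroke at J1
β1 stroke at J2
β2 stroke at J2
β3 stroke at J3
β4 stroke at R1
β5 stroke at J2
β6 stroke at I1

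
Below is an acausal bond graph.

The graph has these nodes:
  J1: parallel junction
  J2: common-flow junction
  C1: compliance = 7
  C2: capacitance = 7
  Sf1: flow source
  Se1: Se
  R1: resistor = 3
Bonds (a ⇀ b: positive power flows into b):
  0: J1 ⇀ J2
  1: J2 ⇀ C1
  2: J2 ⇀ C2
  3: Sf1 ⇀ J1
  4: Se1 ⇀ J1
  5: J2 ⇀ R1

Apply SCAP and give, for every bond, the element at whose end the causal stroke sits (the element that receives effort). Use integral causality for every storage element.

bond 3 stroke→Sf1  (Sf1: flow source, stroke at near end)
bond 4 stroke→J1  (Se1 (Se) sets effort on bond)
bond 0 stroke→J2  (J1 effort already set via bond 4)
bond 1 stroke→J2  (C1 outputs effort q/C1)
bond 2 stroke→J2  (C2 outputs effort q/C2)
bond 5 stroke→R1  (J2: last free bond brings flow in)

β0 stroke at J2
β1 stroke at J2
β2 stroke at J2
β3 stroke at Sf1
β4 stroke at J1
β5 stroke at R1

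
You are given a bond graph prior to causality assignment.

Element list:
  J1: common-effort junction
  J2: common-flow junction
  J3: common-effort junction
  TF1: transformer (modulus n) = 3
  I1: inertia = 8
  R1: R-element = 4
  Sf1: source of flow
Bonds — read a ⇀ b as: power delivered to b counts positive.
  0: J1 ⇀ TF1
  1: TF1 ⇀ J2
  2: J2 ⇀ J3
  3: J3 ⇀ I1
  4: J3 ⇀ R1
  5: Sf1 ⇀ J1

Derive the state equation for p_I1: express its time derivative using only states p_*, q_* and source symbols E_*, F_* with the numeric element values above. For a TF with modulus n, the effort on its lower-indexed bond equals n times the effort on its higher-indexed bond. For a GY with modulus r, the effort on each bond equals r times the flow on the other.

b5 |Sf1  (Sf1 fixes flow; stroke at Sf1)
b0 |J1  (J1 needs exactly one e-in)
b1 |TF1  (TF1: transformer flips bond 0)
b2 |J2  (common-f at J2 fixed by 1)
b3 |I1  (I1 integral (f out))
b4 |J3  (J3: last free bond brings effort in)

dp_I1/dt = 12*F_Sf1 - p_I1/2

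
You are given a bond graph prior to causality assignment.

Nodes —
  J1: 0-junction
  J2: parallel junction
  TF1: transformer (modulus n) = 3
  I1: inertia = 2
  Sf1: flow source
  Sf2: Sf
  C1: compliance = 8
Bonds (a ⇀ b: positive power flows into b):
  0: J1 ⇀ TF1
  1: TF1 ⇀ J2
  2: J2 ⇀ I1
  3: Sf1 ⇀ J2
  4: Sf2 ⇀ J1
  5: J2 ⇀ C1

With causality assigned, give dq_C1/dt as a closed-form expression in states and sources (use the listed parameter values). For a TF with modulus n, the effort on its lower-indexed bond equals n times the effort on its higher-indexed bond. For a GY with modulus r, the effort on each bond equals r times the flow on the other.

dq_C1/dt = F_Sf1 + 3*F_Sf2 - p_I1/2

#3 stroke→Sf1  (source Sf1 imposes f)
#4 stroke→Sf2  (Sf2 fixes flow; stroke at Sf2)
#0 stroke→J1  (J1: last free bond brings effort in)
#1 stroke→TF1  (TF TF1: opposite of bond 0)
#2 stroke→I1  (I1 outputs flow p/I1)
#5 stroke→J2  (only one effort-in slot at J2)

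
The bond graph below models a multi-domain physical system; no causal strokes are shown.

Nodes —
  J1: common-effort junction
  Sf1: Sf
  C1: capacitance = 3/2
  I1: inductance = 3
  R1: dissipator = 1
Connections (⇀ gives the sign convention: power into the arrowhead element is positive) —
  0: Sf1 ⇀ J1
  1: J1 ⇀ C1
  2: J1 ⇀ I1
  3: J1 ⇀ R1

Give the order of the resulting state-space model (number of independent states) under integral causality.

b0 |Sf1  (Sf1 fixes flow; stroke at Sf1)
b1 |J1  (C1 integral (e out))
b2 |I1  (J1: bond 1 brought effort, rest push out)
b3 |R1  (0-jn J1 has e-setter on 1)

2  (C1, I1 all integral)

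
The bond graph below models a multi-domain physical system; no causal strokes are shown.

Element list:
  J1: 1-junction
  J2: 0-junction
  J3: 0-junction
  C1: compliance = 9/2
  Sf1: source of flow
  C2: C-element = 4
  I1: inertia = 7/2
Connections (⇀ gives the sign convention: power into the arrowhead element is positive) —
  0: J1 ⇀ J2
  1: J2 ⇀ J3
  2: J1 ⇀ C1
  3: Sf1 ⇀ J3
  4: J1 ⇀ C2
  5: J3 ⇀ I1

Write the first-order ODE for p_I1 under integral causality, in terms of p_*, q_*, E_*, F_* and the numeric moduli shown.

dp_I1/dt = -2*q_C1/9 - q_C2/4

b3 →Sf1  (Sf1: flow source, stroke at near end)
b2 →J1  (C1: C, integral causality)
b4 →J1  (prefer integral on C2)
b0 →J2  (J1: last free bond brings flow in)
b1 →J3  (J2: bond 0 brought effort, rest push out)
b5 →I1  (J3 effort already set via bond 1)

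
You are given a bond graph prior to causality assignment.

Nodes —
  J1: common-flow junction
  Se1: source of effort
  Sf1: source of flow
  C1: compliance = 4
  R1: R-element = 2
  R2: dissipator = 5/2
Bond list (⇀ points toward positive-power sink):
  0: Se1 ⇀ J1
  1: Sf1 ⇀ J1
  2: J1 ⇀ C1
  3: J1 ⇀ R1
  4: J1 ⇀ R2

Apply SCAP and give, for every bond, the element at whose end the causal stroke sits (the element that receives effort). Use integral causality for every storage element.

#0 →J1  (source Se1 imposes e)
#1 →Sf1  (Sf1: flow source, stroke at near end)
#2 →J1  (1-jn J1 has f-setter on 1)
#3 →J1  (J1: bond 1 brought flow, rest push out)
#4 →J1  (J1: bond 1 brought flow, rest push out)

b0 stroke→J1
b1 stroke→Sf1
b2 stroke→J1
b3 stroke→J1
b4 stroke→J1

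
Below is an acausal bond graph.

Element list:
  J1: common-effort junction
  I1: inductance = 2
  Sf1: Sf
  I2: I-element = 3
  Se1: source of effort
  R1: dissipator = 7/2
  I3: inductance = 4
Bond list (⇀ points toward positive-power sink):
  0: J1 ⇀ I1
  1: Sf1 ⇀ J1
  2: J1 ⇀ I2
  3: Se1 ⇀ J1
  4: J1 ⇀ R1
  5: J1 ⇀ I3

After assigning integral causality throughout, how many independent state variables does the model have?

β1 stroke at Sf1  (Sf1 (Sf) sets flow on bond)
β3 stroke at J1  (source Se1 imposes e)
β0 stroke at I1  (J1: bond 3 brought effort, rest push out)
β2 stroke at I2  (J1 effort already set via bond 3)
β4 stroke at R1  (0-jn J1 has e-setter on 3)
β5 stroke at I3  (common-e at J1 fixed by 3)

3  (I1, I2, I3 all integral)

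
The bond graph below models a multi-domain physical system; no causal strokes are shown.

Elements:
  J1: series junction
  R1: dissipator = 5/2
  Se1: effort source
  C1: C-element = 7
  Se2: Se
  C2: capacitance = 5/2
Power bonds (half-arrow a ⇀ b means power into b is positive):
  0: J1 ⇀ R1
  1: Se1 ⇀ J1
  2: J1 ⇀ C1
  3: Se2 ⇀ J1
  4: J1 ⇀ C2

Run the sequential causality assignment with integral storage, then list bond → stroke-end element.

b0 stroke at R1
b1 stroke at J1
b2 stroke at J1
b3 stroke at J1
b4 stroke at J1

b1 stroke→J1  (source Se1 imposes e)
b3 stroke→J1  (Se2: effort source, stroke at far end)
b2 stroke→J1  (C1 outputs effort q/C1)
b4 stroke→J1  (prefer integral on C2)
b0 stroke→R1  (J1 needs exactly one f-in)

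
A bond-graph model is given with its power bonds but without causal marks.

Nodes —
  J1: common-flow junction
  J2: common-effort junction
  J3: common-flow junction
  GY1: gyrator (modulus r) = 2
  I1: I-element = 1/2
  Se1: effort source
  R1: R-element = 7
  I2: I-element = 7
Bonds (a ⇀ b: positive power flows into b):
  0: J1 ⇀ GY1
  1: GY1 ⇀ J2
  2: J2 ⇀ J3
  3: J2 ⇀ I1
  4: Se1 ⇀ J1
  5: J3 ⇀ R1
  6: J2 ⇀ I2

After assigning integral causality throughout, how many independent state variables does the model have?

2  (I1, I2 all integral)

bond 4 →J1  (Se1 fixes effort; stroke away)
bond 0 →GY1  (J1 needs exactly one f-in)
bond 1 →GY1  (GY1: gyrator matches bond 0)
bond 3 →I1  (prefer integral on I1)
bond 6 →I2  (I2: I, integral causality)
bond 2 →J2  (J2 needs exactly one e-in)
bond 5 →J3  (common-f at J3 fixed by 2)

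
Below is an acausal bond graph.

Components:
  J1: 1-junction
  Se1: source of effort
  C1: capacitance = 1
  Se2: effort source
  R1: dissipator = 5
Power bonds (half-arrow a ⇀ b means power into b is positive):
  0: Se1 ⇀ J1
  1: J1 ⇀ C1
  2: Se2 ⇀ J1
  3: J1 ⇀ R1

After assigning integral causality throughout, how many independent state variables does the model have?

β0 stroke at J1  (Se1 fixes effort; stroke away)
β2 stroke at J1  (Se2 (Se) sets effort on bond)
β1 stroke at J1  (C1 integral (e out))
β3 stroke at R1  (J1 needs exactly one f-in)

1  (C1 all integral)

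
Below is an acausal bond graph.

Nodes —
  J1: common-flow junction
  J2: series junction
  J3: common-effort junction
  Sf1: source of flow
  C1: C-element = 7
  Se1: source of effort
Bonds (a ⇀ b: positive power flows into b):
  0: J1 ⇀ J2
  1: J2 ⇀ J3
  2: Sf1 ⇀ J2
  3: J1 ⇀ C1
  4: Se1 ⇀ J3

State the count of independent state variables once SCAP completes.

bond 2 |Sf1  (Sf1 (Sf) sets flow on bond)
bond 4 |J3  (Se1 fixes effort; stroke away)
bond 0 |J2  (common-f at J2 fixed by 2)
bond 1 |J2  (1-jn J2 has f-setter on 2)
bond 3 |J1  (common-f at J1 fixed by 0)

1  (C1 all integral)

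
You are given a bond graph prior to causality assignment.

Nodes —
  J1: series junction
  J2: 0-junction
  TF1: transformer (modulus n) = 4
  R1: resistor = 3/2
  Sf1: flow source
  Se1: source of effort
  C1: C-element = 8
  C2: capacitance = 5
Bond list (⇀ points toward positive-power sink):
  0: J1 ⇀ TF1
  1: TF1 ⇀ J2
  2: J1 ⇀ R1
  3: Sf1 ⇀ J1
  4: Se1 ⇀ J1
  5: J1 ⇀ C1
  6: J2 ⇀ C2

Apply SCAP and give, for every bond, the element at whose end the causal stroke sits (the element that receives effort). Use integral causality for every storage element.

b0 →J1
b1 →TF1
b2 →J1
b3 →Sf1
b4 →J1
b5 →J1
b6 →J2

bond 3 |Sf1  (Sf1 fixes flow; stroke at Sf1)
bond 4 |J1  (Se1 fixes effort; stroke away)
bond 0 |J1  (J1: bond 3 brought flow, rest push out)
bond 2 |J1  (J1 flow already set via bond 3)
bond 5 |J1  (J1 flow already set via bond 3)
bond 1 |TF1  (TF1: transformer flips bond 0)
bond 6 |J2  (J2: last free bond brings effort in)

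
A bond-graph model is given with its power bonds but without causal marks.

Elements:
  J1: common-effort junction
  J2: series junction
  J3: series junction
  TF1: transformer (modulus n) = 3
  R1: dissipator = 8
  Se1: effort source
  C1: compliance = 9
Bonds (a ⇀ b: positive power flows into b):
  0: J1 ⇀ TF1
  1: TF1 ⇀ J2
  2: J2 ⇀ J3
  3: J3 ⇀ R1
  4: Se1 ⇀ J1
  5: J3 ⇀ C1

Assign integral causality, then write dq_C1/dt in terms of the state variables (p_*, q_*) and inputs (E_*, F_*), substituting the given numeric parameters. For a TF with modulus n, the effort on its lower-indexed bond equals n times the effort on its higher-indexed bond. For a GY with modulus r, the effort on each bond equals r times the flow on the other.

b4 stroke→J1  (Se1 (Se) sets effort on bond)
b0 stroke→TF1  (J1 effort already set via bond 4)
b1 stroke→J2  (TF1 one-in-one-out from 0)
b2 stroke→J3  (J2 needs exactly one f-in)
b5 stroke→J3  (C1: C, integral causality)
b3 stroke→R1  (J3: last free bond brings flow in)

dq_C1/dt = E_Se1/24 - q_C1/72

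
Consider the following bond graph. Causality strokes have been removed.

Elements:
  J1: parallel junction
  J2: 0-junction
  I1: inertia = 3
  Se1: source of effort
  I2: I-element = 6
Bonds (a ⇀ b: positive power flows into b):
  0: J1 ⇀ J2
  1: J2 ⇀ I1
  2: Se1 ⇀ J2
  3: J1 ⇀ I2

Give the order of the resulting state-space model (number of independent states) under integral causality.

b2 |J2  (source Se1 imposes e)
b0 |J1  (J2 effort already set via bond 2)
b1 |I1  (J2 effort already set via bond 2)
b3 |I2  (J1 effort already set via bond 0)

2  (I1, I2 all integral)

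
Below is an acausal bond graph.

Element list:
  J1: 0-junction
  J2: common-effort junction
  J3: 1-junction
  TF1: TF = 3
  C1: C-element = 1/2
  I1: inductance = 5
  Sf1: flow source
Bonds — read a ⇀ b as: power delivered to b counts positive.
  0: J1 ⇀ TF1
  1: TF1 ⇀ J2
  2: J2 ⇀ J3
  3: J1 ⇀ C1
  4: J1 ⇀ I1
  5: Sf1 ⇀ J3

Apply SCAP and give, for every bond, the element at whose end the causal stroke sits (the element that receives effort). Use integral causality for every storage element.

b5 |Sf1  (Sf1: flow source, stroke at near end)
b2 |J3  (common-f at J3 fixed by 5)
b1 |J2  (closing 0-jn rule on J2)
b0 |TF1  (TF TF1: opposite of bond 1)
b3 |J1  (C1: C, integral causality)
b4 |I1  (J1 effort already set via bond 3)

bond 0 →TF1
bond 1 →J2
bond 2 →J3
bond 3 →J1
bond 4 →I1
bond 5 →Sf1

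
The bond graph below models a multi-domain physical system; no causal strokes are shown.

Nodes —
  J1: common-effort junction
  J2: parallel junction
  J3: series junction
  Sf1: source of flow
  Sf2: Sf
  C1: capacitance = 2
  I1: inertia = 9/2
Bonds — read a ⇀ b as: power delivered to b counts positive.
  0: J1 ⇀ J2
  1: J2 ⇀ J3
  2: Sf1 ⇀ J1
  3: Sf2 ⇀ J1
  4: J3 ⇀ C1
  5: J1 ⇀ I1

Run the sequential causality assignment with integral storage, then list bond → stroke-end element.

#2 stroke→Sf1  (source Sf1 imposes f)
#3 stroke→Sf2  (Sf2: flow source, stroke at near end)
#4 stroke→J3  (C1 outputs effort q/C1)
#1 stroke→J2  (J3: last free bond brings flow in)
#0 stroke→J1  (common-e at J2 fixed by 1)
#5 stroke→I1  (0-jn J1 has e-setter on 0)

bond 0 →J1
bond 1 →J2
bond 2 →Sf1
bond 3 →Sf2
bond 4 →J3
bond 5 →I1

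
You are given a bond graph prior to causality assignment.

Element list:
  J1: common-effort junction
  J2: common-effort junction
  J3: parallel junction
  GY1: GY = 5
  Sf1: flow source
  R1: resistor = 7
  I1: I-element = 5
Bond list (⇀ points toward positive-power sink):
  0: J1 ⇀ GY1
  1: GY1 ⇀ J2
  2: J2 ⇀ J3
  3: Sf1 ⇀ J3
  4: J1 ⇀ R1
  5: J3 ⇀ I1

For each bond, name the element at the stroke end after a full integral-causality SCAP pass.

b3 |Sf1  (Sf1: flow source, stroke at near end)
b5 |I1  (prefer integral on I1)
b2 |J3  (only one effort-in slot at J3)
b1 |J2  (J2: last free bond brings effort in)
b0 |J1  (GY1 both-in/both-out from 1)
b4 |R1  (common-e at J1 fixed by 0)

#0 stroke at J1
#1 stroke at J2
#2 stroke at J3
#3 stroke at Sf1
#4 stroke at R1
#5 stroke at I1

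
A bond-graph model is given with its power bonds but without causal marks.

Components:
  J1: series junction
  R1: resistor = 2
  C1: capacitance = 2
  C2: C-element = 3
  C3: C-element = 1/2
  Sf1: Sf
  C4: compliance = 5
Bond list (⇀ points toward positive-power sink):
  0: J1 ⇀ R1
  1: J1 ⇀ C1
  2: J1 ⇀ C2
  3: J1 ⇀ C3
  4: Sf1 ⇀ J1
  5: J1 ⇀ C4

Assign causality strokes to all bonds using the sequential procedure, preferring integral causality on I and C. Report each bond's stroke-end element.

#4 →Sf1  (source Sf1 imposes f)
#0 →J1  (J1 flow already set via bond 4)
#1 →J1  (J1: bond 4 brought flow, rest push out)
#2 →J1  (J1 flow already set via bond 4)
#3 →J1  (1-jn J1 has f-setter on 4)
#5 →J1  (J1: bond 4 brought flow, rest push out)

#0 |J1
#1 |J1
#2 |J1
#3 |J1
#4 |Sf1
#5 |J1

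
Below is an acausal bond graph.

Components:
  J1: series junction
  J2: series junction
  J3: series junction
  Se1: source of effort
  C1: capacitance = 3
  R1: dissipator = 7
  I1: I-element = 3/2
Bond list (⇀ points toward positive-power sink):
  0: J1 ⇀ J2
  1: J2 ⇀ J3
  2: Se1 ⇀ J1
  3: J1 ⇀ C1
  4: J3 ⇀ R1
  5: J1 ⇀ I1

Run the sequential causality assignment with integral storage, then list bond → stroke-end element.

#2 →J1  (Se1 (Se) sets effort on bond)
#3 →J1  (C1: C, integral causality)
#5 →I1  (I1 outputs flow p/I1)
#0 →J1  (common-f at J1 fixed by 5)
#1 →J2  (J2: bond 0 brought flow, rest push out)
#4 →J3  (J3 flow already set via bond 1)

bond 0 stroke at J1
bond 1 stroke at J2
bond 2 stroke at J1
bond 3 stroke at J1
bond 4 stroke at J3
bond 5 stroke at I1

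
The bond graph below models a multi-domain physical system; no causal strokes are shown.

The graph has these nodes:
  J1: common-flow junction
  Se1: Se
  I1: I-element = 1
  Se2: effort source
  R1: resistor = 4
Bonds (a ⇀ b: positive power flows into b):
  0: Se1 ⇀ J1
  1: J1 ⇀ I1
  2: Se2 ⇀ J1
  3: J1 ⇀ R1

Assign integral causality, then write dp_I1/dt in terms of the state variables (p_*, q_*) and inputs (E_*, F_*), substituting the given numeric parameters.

#0 |J1  (Se1: effort source, stroke at far end)
#2 |J1  (Se2 (Se) sets effort on bond)
#1 |I1  (I1 outputs flow p/I1)
#3 |J1  (J1: bond 1 brought flow, rest push out)

dp_I1/dt = E_Se1 + E_Se2 - 4*p_I1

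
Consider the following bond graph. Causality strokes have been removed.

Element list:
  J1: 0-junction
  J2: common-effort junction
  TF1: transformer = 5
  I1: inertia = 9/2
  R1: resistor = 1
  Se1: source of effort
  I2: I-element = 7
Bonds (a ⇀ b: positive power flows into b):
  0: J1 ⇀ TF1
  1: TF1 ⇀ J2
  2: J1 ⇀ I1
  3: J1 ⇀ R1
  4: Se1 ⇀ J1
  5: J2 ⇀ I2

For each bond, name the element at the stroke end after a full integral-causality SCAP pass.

β4 |J1  (Se1 (Se) sets effort on bond)
β0 |TF1  (0-jn J1 has e-setter on 4)
β2 |I1  (J1: bond 4 brought effort, rest push out)
β3 |R1  (0-jn J1 has e-setter on 4)
β1 |J2  (TF TF1: opposite of bond 0)
β5 |I2  (J2 effort already set via bond 1)

#0 stroke at TF1
#1 stroke at J2
#2 stroke at I1
#3 stroke at R1
#4 stroke at J1
#5 stroke at I2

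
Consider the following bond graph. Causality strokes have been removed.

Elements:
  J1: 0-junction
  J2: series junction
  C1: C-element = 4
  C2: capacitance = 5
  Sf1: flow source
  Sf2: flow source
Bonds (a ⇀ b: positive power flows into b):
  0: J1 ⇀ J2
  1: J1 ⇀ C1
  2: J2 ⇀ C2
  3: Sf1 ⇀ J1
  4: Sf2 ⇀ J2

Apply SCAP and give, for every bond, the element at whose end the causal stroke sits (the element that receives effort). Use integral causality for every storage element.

bond 0 →J2
bond 1 →J1
bond 2 →J2
bond 3 →Sf1
bond 4 →Sf2

#3 |Sf1  (Sf1 (Sf) sets flow on bond)
#4 |Sf2  (source Sf2 imposes f)
#0 |J2  (1-jn J2 has f-setter on 4)
#2 |J2  (J2 flow already set via bond 4)
#1 |J1  (J1 needs exactly one e-in)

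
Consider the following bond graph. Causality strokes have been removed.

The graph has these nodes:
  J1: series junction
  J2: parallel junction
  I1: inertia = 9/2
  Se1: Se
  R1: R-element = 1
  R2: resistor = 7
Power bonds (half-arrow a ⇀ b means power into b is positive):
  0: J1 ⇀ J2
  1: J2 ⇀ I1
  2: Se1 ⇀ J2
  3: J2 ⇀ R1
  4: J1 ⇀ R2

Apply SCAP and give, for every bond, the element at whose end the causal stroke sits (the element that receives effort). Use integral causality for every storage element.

#0 stroke→J1
#1 stroke→I1
#2 stroke→J2
#3 stroke→R1
#4 stroke→R2

b2 |J2  (Se1: effort source, stroke at far end)
b0 |J1  (J2: bond 2 brought effort, rest push out)
b1 |I1  (J2: bond 2 brought effort, rest push out)
b3 |R1  (common-e at J2 fixed by 2)
b4 |R2  (J1 needs exactly one f-in)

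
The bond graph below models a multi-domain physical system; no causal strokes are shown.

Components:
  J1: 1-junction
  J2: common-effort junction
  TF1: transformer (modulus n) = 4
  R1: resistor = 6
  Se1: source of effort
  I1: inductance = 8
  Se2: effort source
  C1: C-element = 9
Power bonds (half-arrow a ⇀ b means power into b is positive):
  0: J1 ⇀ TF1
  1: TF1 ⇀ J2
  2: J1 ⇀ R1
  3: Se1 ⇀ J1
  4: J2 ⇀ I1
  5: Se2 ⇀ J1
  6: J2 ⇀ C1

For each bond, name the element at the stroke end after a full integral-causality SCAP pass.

#3 stroke→J1  (source Se1 imposes e)
#5 stroke→J1  (Se2 (Se) sets effort on bond)
#4 stroke→I1  (I1 outputs flow p/I1)
#6 stroke→J2  (prefer integral on C1)
#1 stroke→TF1  (J2: bond 6 brought effort, rest push out)
#0 stroke→J1  (TF TF1: opposite of bond 1)
#2 stroke→R1  (J1: last free bond brings flow in)

#0 stroke→J1
#1 stroke→TF1
#2 stroke→R1
#3 stroke→J1
#4 stroke→I1
#5 stroke→J1
#6 stroke→J2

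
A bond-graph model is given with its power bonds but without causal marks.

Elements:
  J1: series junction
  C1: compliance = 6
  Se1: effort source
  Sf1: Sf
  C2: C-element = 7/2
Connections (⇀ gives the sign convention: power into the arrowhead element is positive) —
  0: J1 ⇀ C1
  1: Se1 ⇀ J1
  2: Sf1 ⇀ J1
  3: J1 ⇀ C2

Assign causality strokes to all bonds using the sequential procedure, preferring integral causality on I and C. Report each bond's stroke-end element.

β1 stroke→J1  (source Se1 imposes e)
β2 stroke→Sf1  (Sf1: flow source, stroke at near end)
β0 stroke→J1  (common-f at J1 fixed by 2)
β3 stroke→J1  (J1 flow already set via bond 2)

bond 0 stroke at J1
bond 1 stroke at J1
bond 2 stroke at Sf1
bond 3 stroke at J1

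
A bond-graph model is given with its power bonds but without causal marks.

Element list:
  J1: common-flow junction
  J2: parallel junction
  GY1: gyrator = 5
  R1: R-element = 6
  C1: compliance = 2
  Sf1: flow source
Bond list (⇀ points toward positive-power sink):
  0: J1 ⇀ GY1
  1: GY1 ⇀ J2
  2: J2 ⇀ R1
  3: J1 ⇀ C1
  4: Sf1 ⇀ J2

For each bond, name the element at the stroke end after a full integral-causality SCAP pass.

bond 0 stroke→GY1
bond 1 stroke→GY1
bond 2 stroke→J2
bond 3 stroke→J1
bond 4 stroke→Sf1

#4 stroke at Sf1  (source Sf1 imposes f)
#3 stroke at J1  (prefer integral on C1)
#0 stroke at GY1  (J1: last free bond brings flow in)
#1 stroke at GY1  (through GY1, causality inverts; strokes same side of GY1)
#2 stroke at J2  (J2: last free bond brings effort in)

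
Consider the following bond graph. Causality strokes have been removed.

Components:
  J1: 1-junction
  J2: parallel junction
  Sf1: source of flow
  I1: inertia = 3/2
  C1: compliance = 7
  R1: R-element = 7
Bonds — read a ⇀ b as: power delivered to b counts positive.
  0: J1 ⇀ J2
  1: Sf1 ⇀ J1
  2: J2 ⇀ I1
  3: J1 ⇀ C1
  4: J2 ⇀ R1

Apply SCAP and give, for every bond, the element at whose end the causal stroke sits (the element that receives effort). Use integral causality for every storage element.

β1 stroke→Sf1  (source Sf1 imposes f)
β0 stroke→J1  (common-f at J1 fixed by 1)
β3 stroke→J1  (J1: bond 1 brought flow, rest push out)
β2 stroke→I1  (I1: I, integral causality)
β4 stroke→J2  (closing 0-jn rule on J2)

bond 0 stroke→J1
bond 1 stroke→Sf1
bond 2 stroke→I1
bond 3 stroke→J1
bond 4 stroke→J2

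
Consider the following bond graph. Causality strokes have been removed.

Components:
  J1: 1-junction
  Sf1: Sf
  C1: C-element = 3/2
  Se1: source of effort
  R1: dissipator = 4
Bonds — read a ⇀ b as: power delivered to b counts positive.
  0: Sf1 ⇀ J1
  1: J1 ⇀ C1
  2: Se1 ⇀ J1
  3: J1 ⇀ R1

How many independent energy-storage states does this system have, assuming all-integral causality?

bond 0 |Sf1  (Sf1 fixes flow; stroke at Sf1)
bond 2 |J1  (Se1: effort source, stroke at far end)
bond 1 |J1  (J1: bond 0 brought flow, rest push out)
bond 3 |J1  (1-jn J1 has f-setter on 0)

1  (C1 all integral)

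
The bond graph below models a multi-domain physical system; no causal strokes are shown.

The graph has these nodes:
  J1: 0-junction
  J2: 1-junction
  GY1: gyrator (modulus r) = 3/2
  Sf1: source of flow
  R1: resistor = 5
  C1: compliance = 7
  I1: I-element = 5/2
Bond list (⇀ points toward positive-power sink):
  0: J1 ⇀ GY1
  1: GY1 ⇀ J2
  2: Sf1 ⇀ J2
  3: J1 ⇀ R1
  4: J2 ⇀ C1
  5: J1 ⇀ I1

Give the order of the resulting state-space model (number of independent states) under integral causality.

2  (C1, I1 all integral)

bond 2 stroke→Sf1  (source Sf1 imposes f)
bond 1 stroke→J2  (J2: bond 2 brought flow, rest push out)
bond 4 stroke→J2  (common-f at J2 fixed by 2)
bond 0 stroke→J1  (GY1 both-in/both-out from 1)
bond 3 stroke→R1  (0-jn J1 has e-setter on 0)
bond 5 stroke→I1  (J1: bond 0 brought effort, rest push out)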